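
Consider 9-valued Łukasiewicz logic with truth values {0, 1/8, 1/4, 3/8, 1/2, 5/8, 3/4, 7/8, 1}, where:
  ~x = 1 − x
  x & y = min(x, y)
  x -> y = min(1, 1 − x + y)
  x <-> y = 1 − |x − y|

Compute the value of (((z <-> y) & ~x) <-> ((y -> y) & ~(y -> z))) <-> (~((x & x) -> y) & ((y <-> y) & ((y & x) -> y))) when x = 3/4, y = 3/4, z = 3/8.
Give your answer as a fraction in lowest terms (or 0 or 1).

1/8

z <-> y = 3/8 <-> 3/4 = 5/8
~x = ~3/4 = 1/4
(z <-> y) & ~x = 5/8 & 1/4 = 1/4
y -> y = 3/4 -> 3/4 = 1
y -> z = 3/4 -> 3/8 = 5/8
~(y -> z) = ~5/8 = 3/8
(y -> y) & ~(y -> z) = 1 & 3/8 = 3/8
((z <-> y) & ~x) <-> ((y -> y) & ~(y -> z)) = 1/4 <-> 3/8 = 7/8
x & x = 3/4 & 3/4 = 3/4
(x & x) -> y = 3/4 -> 3/4 = 1
~((x & x) -> y) = ~1 = 0
y <-> y = 3/4 <-> 3/4 = 1
y & x = 3/4 & 3/4 = 3/4
(y & x) -> y = 3/4 -> 3/4 = 1
(y <-> y) & ((y & x) -> y) = 1 & 1 = 1
~((x & x) -> y) & ((y <-> y) & ((y & x) -> y)) = 0 & 1 = 0
(((z <-> y) & ~x) <-> ((y -> y) & ~(y -> z))) <-> (~((x & x) -> y) & ((y <-> y) & ((y & x) -> y))) = 7/8 <-> 0 = 1/8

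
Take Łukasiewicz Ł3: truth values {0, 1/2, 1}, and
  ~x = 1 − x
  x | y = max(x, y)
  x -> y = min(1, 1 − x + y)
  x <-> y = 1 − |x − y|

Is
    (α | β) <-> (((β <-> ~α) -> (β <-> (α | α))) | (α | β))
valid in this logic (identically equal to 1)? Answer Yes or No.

No

Counterexample: take α = 0, β = 0.
α | β = 0 | 0 = 0
~α = ~0 = 1
β <-> ~α = 0 <-> 1 = 0
α | α = 0 | 0 = 0
β <-> (α | α) = 0 <-> 0 = 1
(β <-> ~α) -> (β <-> (α | α)) = 0 -> 1 = 1
((β <-> ~α) -> (β <-> (α | α))) | (α | β) = 1 | 0 = 1
(α | β) <-> (((β <-> ~α) -> (β <-> (α | α))) | (α | β)) = 0 <-> 1 = 0
This gives 0 ≠ 1.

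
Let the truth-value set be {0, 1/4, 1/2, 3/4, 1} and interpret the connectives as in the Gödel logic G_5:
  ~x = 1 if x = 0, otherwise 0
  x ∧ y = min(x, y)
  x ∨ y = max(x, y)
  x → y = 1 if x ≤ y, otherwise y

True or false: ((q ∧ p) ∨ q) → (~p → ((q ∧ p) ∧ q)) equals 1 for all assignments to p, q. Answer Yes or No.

Counterexample: take p = 0, q = 1/4.
q ∧ p = 1/4 ∧ 0 = 0
(q ∧ p) ∨ q = 0 ∨ 1/4 = 1/4
~p = ~0 = 1
q ∧ p = 1/4 ∧ 0 = 0
(q ∧ p) ∧ q = 0 ∧ 1/4 = 0
~p → ((q ∧ p) ∧ q) = 1 → 0 = 0
((q ∧ p) ∨ q) → (~p → ((q ∧ p) ∧ q)) = 1/4 → 0 = 0
This gives 0 ≠ 1.

No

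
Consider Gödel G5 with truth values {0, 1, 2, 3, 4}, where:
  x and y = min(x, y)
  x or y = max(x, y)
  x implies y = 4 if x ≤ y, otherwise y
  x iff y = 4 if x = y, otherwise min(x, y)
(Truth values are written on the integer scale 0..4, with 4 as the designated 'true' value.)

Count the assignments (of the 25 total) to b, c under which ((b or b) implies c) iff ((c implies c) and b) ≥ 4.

1

value 4: 1 assignment (counts)
value 3: 3 assignments
value 2: 5 assignments
value 1: 7 assignments
value 0: 9 assignments
So 1 of the 25 assignments meets the threshold.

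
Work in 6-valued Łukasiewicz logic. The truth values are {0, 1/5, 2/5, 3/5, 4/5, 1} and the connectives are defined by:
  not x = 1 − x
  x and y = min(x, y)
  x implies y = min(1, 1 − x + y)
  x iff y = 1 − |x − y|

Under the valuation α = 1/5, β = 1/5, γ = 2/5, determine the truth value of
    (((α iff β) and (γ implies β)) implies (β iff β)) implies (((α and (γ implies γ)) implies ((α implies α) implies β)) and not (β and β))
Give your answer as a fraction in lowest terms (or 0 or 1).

4/5

α iff β = 1/5 iff 1/5 = 1
γ implies β = 2/5 implies 1/5 = 4/5
(α iff β) and (γ implies β) = 1 and 4/5 = 4/5
β iff β = 1/5 iff 1/5 = 1
((α iff β) and (γ implies β)) implies (β iff β) = 4/5 implies 1 = 1
γ implies γ = 2/5 implies 2/5 = 1
α and (γ implies γ) = 1/5 and 1 = 1/5
α implies α = 1/5 implies 1/5 = 1
(α implies α) implies β = 1 implies 1/5 = 1/5
(α and (γ implies γ)) implies ((α implies α) implies β) = 1/5 implies 1/5 = 1
β and β = 1/5 and 1/5 = 1/5
not (β and β) = not 1/5 = 4/5
((α and (γ implies γ)) implies ((α implies α) implies β)) and not (β and β) = 1 and 4/5 = 4/5
(((α iff β) and (γ implies β)) implies (β iff β)) implies (((α and (γ implies γ)) implies ((α implies α) implies β)) and not (β and β)) = 1 implies 4/5 = 4/5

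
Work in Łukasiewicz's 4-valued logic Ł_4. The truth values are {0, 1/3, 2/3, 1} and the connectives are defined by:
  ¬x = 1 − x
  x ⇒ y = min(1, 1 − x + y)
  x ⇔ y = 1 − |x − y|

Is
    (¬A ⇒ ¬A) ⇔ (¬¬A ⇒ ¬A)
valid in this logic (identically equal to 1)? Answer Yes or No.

Counterexample: take A = 2/3.
¬A = ¬2/3 = 1/3
¬A = ¬2/3 = 1/3
¬A ⇒ ¬A = 1/3 ⇒ 1/3 = 1
¬A = ¬2/3 = 1/3
¬¬A = ¬1/3 = 2/3
¬A = ¬2/3 = 1/3
¬¬A ⇒ ¬A = 2/3 ⇒ 1/3 = 2/3
(¬A ⇒ ¬A) ⇔ (¬¬A ⇒ ¬A) = 1 ⇔ 2/3 = 2/3
This gives 2/3 ≠ 1.

No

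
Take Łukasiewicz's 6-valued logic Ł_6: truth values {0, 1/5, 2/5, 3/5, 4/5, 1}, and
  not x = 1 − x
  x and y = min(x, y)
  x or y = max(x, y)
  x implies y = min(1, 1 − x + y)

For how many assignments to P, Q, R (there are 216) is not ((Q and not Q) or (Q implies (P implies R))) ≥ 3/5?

value 1: 1 assignment (counts)
value 4/5: 3 assignments (counts)
value 3/5: 6 assignments (counts)
value 2/5: 10 assignments
value 1/5: 15 assignments
value 0: 181 assignments
So 10 of the 216 assignments meet the threshold.

10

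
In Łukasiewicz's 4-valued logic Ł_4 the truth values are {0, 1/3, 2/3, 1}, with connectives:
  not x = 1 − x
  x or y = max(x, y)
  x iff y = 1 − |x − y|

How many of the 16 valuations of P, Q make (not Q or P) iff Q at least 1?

2

P = 0, Q = 0 ↦ 0  <
P = 0, Q = 1/3 ↦ 2/3  <
P = 0, Q = 2/3 ↦ 2/3  <
P = 0, Q = 1 ↦ 0  <
P = 1/3, Q = 0 ↦ 0  <
P = 1/3, Q = 1/3 ↦ 2/3  <
P = 1/3, Q = 2/3 ↦ 2/3  <
P = 1/3, Q = 1 ↦ 1/3  <
P = 2/3, Q = 0 ↦ 0  <
P = 2/3, Q = 1/3 ↦ 2/3  <
P = 2/3, Q = 2/3 ↦ 1  ≥
P = 2/3, Q = 1 ↦ 2/3  <
P = 1, Q = 0 ↦ 0  <
P = 1, Q = 1/3 ↦ 1/3  <
P = 1, Q = 2/3 ↦ 2/3  <
P = 1, Q = 1 ↦ 1  ≥
So 2 of the 16 assignments meet the threshold.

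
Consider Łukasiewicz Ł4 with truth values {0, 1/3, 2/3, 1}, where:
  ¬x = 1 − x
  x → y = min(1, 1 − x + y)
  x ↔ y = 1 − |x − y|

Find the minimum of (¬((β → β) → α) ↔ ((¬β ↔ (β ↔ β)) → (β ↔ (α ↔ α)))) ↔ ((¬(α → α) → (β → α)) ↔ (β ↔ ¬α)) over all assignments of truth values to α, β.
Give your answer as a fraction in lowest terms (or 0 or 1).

Take α = 0, β = 1/3:
β → β = 1/3 → 1/3 = 1
(β → β) → α = 1 → 0 = 0
¬((β → β) → α) = ¬0 = 1
¬β = ¬1/3 = 2/3
β ↔ β = 1/3 ↔ 1/3 = 1
¬β ↔ (β ↔ β) = 2/3 ↔ 1 = 2/3
α ↔ α = 0 ↔ 0 = 1
β ↔ (α ↔ α) = 1/3 ↔ 1 = 1/3
(¬β ↔ (β ↔ β)) → (β ↔ (α ↔ α)) = 2/3 → 1/3 = 2/3
¬((β → β) → α) ↔ ((¬β ↔ (β ↔ β)) → (β ↔ (α ↔ α))) = 1 ↔ 2/3 = 2/3
α → α = 0 → 0 = 1
¬(α → α) = ¬1 = 0
β → α = 1/3 → 0 = 2/3
¬(α → α) → (β → α) = 0 → 2/3 = 1
¬α = ¬0 = 1
β ↔ ¬α = 1/3 ↔ 1 = 1/3
(¬(α → α) → (β → α)) ↔ (β ↔ ¬α) = 1 ↔ 1/3 = 1/3
(¬((β → β) → α) ↔ ((¬β ↔ (β ↔ β)) → (β ↔ (α ↔ α)))) ↔ ((¬(α → α) → (β → α)) ↔ (β ↔ ¬α)) = 2/3 ↔ 1/3 = 2/3
No assignment yields a value below 2/3, so this is the minimum.

2/3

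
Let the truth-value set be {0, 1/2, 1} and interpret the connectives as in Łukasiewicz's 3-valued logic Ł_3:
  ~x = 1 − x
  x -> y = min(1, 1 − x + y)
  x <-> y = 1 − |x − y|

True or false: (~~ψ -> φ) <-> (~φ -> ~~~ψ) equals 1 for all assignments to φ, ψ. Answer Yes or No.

φ = 0, ψ = 0 ↦ 1
φ = 0, ψ = 1/2 ↦ 1
φ = 0, ψ = 1 ↦ 1
φ = 1/2, ψ = 0 ↦ 1
φ = 1/2, ψ = 1/2 ↦ 1
φ = 1/2, ψ = 1 ↦ 1
φ = 1, ψ = 0 ↦ 1
φ = 1, ψ = 1/2 ↦ 1
φ = 1, ψ = 1 ↦ 1
Every assignment gives a value ≥ 1.

Yes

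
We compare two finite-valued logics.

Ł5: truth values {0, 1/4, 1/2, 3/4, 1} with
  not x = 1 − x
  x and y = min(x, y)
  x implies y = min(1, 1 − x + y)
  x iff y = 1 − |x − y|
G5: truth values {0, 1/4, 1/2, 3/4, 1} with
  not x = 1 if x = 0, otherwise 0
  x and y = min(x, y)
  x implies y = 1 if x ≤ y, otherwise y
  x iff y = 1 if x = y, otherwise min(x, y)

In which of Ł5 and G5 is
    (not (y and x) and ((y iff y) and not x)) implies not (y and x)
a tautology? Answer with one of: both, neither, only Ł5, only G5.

In Ł5: every assignment gives 1 — tautology.
In G5: every assignment gives 1 — tautology.

both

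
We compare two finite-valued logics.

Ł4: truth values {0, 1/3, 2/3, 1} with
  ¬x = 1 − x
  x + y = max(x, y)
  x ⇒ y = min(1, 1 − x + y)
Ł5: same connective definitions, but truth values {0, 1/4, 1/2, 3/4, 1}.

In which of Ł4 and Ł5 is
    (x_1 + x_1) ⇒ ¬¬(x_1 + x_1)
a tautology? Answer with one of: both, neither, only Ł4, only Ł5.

both

In Ł4: every assignment gives 1 — tautology.
In Ł5: every assignment gives 1 — tautology.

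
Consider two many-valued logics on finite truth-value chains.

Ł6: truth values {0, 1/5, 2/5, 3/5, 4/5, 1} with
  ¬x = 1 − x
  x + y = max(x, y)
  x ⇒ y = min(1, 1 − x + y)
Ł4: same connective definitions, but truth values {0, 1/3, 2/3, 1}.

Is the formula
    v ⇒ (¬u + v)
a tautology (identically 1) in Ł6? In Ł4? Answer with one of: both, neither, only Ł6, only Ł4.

both

In Ł6: every assignment gives 1 — tautology.
In Ł4: every assignment gives 1 — tautology.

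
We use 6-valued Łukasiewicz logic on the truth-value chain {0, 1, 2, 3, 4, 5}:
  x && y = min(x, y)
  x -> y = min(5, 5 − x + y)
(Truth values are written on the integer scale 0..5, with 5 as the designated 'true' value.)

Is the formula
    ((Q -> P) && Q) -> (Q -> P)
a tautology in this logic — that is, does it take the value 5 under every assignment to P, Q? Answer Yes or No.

At P = 4, Q = 5, for instance:
Q -> P = 5 -> 4 = 4
(Q -> P) && Q = 4 && 5 = 4
((Q -> P) && Q) -> (Q -> P) = 4 -> 4 = 5
and checking the remaining 35 assignments likewise gives ≥ 5 in every case.

Yes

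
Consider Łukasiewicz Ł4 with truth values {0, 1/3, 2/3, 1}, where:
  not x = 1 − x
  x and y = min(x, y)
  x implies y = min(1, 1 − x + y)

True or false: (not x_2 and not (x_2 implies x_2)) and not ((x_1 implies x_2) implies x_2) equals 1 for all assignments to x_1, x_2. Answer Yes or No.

Counterexample: take x_1 = 0, x_2 = 0.
not x_2 = not 0 = 1
x_2 implies x_2 = 0 implies 0 = 1
not (x_2 implies x_2) = not 1 = 0
not x_2 and not (x_2 implies x_2) = 1 and 0 = 0
x_1 implies x_2 = 0 implies 0 = 1
(x_1 implies x_2) implies x_2 = 1 implies 0 = 0
not ((x_1 implies x_2) implies x_2) = not 0 = 1
(not x_2 and not (x_2 implies x_2)) and not ((x_1 implies x_2) implies x_2) = 0 and 1 = 0
This gives 0 ≠ 1.

No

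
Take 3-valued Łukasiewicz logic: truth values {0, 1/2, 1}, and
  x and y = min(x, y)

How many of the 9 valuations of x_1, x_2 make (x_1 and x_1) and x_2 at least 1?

1

x_1 = 0, x_2 = 0 ↦ 0  <
x_1 = 0, x_2 = 1/2 ↦ 0  <
x_1 = 0, x_2 = 1 ↦ 0  <
x_1 = 1/2, x_2 = 0 ↦ 0  <
x_1 = 1/2, x_2 = 1/2 ↦ 1/2  <
x_1 = 1/2, x_2 = 1 ↦ 1/2  <
x_1 = 1, x_2 = 0 ↦ 0  <
x_1 = 1, x_2 = 1/2 ↦ 1/2  <
x_1 = 1, x_2 = 1 ↦ 1  ≥
So 1 of the 9 assignments meets the threshold.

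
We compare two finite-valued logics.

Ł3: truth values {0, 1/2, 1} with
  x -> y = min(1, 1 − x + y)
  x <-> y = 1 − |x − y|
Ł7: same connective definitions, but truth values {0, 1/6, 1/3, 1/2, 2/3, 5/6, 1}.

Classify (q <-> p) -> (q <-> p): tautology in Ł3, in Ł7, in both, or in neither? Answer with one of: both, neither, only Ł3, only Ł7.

both

In Ł3: every assignment gives 1 — tautology.
In Ł7: every assignment gives 1 — tautology.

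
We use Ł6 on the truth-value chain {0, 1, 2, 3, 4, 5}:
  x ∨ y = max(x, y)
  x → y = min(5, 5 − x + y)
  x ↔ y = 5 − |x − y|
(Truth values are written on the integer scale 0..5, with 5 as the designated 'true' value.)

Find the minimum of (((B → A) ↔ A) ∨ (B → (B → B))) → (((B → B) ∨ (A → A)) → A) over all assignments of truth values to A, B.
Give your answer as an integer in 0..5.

0

Take A = 0, B = 0:
B → A = 0 → 0 = 5
(B → A) ↔ A = 5 ↔ 0 = 0
B → B = 0 → 0 = 5
B → (B → B) = 0 → 5 = 5
((B → A) ↔ A) ∨ (B → (B → B)) = 0 ∨ 5 = 5
B → B = 0 → 0 = 5
A → A = 0 → 0 = 5
(B → B) ∨ (A → A) = 5 ∨ 5 = 5
((B → B) ∨ (A → A)) → A = 5 → 0 = 0
(((B → A) ↔ A) ∨ (B → (B → B))) → (((B → B) ∨ (A → A)) → A) = 5 → 0 = 0
No assignment yields a value below 0, so this is the minimum.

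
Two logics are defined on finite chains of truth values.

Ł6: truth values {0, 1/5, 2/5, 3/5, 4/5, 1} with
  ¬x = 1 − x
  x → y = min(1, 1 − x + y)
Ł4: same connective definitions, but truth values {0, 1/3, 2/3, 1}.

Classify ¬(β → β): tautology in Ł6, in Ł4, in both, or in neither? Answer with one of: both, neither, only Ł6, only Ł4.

In Ł6: at β = 0 the value is 0 — not a tautology.
In Ł4: at β = 0 the value is 0 — not a tautology.

neither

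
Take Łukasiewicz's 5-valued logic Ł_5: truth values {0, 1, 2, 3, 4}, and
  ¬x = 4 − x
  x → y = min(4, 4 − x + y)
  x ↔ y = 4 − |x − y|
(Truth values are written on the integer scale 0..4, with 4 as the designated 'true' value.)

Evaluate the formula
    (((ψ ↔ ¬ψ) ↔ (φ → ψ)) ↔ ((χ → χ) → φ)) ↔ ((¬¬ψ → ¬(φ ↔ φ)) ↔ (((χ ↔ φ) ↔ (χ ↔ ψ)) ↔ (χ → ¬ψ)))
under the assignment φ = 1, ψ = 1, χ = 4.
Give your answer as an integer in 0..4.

3

¬ψ = ¬1 = 3
ψ ↔ ¬ψ = 1 ↔ 3 = 2
φ → ψ = 1 → 1 = 4
(ψ ↔ ¬ψ) ↔ (φ → ψ) = 2 ↔ 4 = 2
χ → χ = 4 → 4 = 4
(χ → χ) → φ = 4 → 1 = 1
((ψ ↔ ¬ψ) ↔ (φ → ψ)) ↔ ((χ → χ) → φ) = 2 ↔ 1 = 3
¬ψ = ¬1 = 3
¬¬ψ = ¬3 = 1
φ ↔ φ = 1 ↔ 1 = 4
¬(φ ↔ φ) = ¬4 = 0
¬¬ψ → ¬(φ ↔ φ) = 1 → 0 = 3
χ ↔ φ = 4 ↔ 1 = 1
χ ↔ ψ = 4 ↔ 1 = 1
(χ ↔ φ) ↔ (χ ↔ ψ) = 1 ↔ 1 = 4
¬ψ = ¬1 = 3
χ → ¬ψ = 4 → 3 = 3
((χ ↔ φ) ↔ (χ ↔ ψ)) ↔ (χ → ¬ψ) = 4 ↔ 3 = 3
(¬¬ψ → ¬(φ ↔ φ)) ↔ (((χ ↔ φ) ↔ (χ ↔ ψ)) ↔ (χ → ¬ψ)) = 3 ↔ 3 = 4
(((ψ ↔ ¬ψ) ↔ (φ → ψ)) ↔ ((χ → χ) → φ)) ↔ ((¬¬ψ → ¬(φ ↔ φ)) ↔ (((χ ↔ φ) ↔ (χ ↔ ψ)) ↔ (χ → ¬ψ))) = 3 ↔ 4 = 3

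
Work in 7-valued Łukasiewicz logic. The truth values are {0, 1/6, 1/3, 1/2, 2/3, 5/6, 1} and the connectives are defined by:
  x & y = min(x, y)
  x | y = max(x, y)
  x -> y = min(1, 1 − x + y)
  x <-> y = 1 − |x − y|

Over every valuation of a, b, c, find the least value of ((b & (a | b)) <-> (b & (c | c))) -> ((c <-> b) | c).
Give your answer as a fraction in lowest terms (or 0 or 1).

1/2

Take a = 0, b = 0, c = 1/2:
a | b = 0 | 0 = 0
b & (a | b) = 0 & 0 = 0
c | c = 1/2 | 1/2 = 1/2
b & (c | c) = 0 & 1/2 = 0
(b & (a | b)) <-> (b & (c | c)) = 0 <-> 0 = 1
c <-> b = 1/2 <-> 0 = 1/2
(c <-> b) | c = 1/2 | 1/2 = 1/2
((b & (a | b)) <-> (b & (c | c))) -> ((c <-> b) | c) = 1 -> 1/2 = 1/2
No assignment yields a value below 1/2, so this is the minimum.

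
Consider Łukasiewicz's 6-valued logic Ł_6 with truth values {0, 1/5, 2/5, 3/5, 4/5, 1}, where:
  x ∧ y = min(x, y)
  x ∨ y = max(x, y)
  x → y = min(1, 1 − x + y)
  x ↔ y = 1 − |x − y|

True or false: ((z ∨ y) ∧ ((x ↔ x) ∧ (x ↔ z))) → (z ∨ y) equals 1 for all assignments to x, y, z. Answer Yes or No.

At x = 3/5, y = 2/5, z = 4/5, for instance:
z ∨ y = 4/5 ∨ 2/5 = 4/5
x ↔ x = 3/5 ↔ 3/5 = 1
x ↔ z = 3/5 ↔ 4/5 = 4/5
(x ↔ x) ∧ (x ↔ z) = 1 ∧ 4/5 = 4/5
(z ∨ y) ∧ ((x ↔ x) ∧ (x ↔ z)) = 4/5 ∧ 4/5 = 4/5
((z ∨ y) ∧ ((x ↔ x) ∧ (x ↔ z))) → (z ∨ y) = 4/5 → 4/5 = 1
and checking the remaining 215 assignments likewise gives ≥ 1 in every case.

Yes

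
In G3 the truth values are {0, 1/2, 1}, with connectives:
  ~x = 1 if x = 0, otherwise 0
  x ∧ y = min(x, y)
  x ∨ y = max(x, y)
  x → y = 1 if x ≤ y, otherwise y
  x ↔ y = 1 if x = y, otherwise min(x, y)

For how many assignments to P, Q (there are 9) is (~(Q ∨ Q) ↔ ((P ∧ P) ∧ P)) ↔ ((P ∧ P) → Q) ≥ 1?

2

P = 0, Q = 0 ↦ 0  <
P = 0, Q = 1/2 ↦ 1  ≥
P = 0, Q = 1 ↦ 1  ≥
P = 1/2, Q = 0 ↦ 0  <
P = 1/2, Q = 1/2 ↦ 0  <
P = 1/2, Q = 1 ↦ 0  <
P = 1, Q = 0 ↦ 0  <
P = 1, Q = 1/2 ↦ 0  <
P = 1, Q = 1 ↦ 0  <
So 2 of the 9 assignments meet the threshold.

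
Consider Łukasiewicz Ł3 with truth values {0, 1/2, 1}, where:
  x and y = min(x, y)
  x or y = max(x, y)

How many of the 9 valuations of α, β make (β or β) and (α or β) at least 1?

α = 0, β = 0 ↦ 0  <
α = 0, β = 1/2 ↦ 1/2  <
α = 0, β = 1 ↦ 1  ≥
α = 1/2, β = 0 ↦ 0  <
α = 1/2, β = 1/2 ↦ 1/2  <
α = 1/2, β = 1 ↦ 1  ≥
α = 1, β = 0 ↦ 0  <
α = 1, β = 1/2 ↦ 1/2  <
α = 1, β = 1 ↦ 1  ≥
So 3 of the 9 assignments meet the threshold.

3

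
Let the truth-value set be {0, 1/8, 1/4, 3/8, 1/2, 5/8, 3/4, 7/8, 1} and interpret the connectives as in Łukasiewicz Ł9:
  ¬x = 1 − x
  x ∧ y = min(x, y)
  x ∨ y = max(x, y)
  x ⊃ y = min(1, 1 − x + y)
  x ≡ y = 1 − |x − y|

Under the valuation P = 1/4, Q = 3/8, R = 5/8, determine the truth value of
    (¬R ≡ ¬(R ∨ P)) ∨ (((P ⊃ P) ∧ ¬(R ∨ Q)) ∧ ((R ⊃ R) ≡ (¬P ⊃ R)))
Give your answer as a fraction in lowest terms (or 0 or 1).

1

¬R = ¬5/8 = 3/8
R ∨ P = 5/8 ∨ 1/4 = 5/8
¬(R ∨ P) = ¬5/8 = 3/8
¬R ≡ ¬(R ∨ P) = 3/8 ≡ 3/8 = 1
P ⊃ P = 1/4 ⊃ 1/4 = 1
R ∨ Q = 5/8 ∨ 3/8 = 5/8
¬(R ∨ Q) = ¬5/8 = 3/8
(P ⊃ P) ∧ ¬(R ∨ Q) = 1 ∧ 3/8 = 3/8
R ⊃ R = 5/8 ⊃ 5/8 = 1
¬P = ¬1/4 = 3/4
¬P ⊃ R = 3/4 ⊃ 5/8 = 7/8
(R ⊃ R) ≡ (¬P ⊃ R) = 1 ≡ 7/8 = 7/8
((P ⊃ P) ∧ ¬(R ∨ Q)) ∧ ((R ⊃ R) ≡ (¬P ⊃ R)) = 3/8 ∧ 7/8 = 3/8
(¬R ≡ ¬(R ∨ P)) ∨ (((P ⊃ P) ∧ ¬(R ∨ Q)) ∧ ((R ⊃ R) ≡ (¬P ⊃ R))) = 1 ∨ 3/8 = 1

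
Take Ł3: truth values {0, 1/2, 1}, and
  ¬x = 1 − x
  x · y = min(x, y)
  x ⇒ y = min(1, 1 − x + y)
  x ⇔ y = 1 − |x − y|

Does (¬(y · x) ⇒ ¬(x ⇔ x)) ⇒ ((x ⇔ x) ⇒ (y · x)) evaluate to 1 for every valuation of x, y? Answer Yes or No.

Yes

x = 0, y = 0 ↦ 1
x = 0, y = 1/2 ↦ 1
x = 0, y = 1 ↦ 1
x = 1/2, y = 0 ↦ 1
x = 1/2, y = 1/2 ↦ 1
x = 1/2, y = 1 ↦ 1
x = 1, y = 0 ↦ 1
x = 1, y = 1/2 ↦ 1
x = 1, y = 1 ↦ 1
Every assignment gives a value ≥ 1.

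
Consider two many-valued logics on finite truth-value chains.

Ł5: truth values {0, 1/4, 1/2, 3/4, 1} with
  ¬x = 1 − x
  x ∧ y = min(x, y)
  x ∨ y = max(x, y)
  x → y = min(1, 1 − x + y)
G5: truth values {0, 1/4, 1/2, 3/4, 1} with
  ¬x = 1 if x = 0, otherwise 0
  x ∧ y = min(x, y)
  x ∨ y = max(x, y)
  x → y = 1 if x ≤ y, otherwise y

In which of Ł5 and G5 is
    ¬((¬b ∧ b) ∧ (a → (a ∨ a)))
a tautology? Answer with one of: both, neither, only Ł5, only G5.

only G5

In Ł5: at a = 0, b = 1/4 the value is 3/4 — not a tautology.
In G5: every assignment gives 1 — tautology.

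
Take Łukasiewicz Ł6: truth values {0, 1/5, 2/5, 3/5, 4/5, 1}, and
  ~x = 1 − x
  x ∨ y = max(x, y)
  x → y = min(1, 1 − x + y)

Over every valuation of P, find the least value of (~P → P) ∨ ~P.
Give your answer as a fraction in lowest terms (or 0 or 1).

Take P = 1/5:
~P = ~1/5 = 4/5
~P → P = 4/5 → 1/5 = 2/5
~P = ~1/5 = 4/5
(~P → P) ∨ ~P = 2/5 ∨ 4/5 = 4/5
No assignment yields a value below 4/5, so this is the minimum.

4/5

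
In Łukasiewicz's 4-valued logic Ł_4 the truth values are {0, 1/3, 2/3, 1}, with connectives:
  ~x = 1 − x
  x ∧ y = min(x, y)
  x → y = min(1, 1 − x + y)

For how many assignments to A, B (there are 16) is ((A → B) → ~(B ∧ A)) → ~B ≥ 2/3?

13

A = 0, B = 0 ↦ 1  ≥
A = 0, B = 1/3 ↦ 2/3  ≥
A = 0, B = 2/3 ↦ 1/3  <
A = 0, B = 1 ↦ 0  <
A = 1/3, B = 0 ↦ 1  ≥
A = 1/3, B = 1/3 ↦ 1  ≥
A = 1/3, B = 2/3 ↦ 2/3  ≥
A = 1/3, B = 1 ↦ 1/3  <
A = 2/3, B = 0 ↦ 1  ≥
A = 2/3, B = 1/3 ↦ 2/3  ≥
A = 2/3, B = 2/3 ↦ 1  ≥
A = 2/3, B = 1 ↦ 2/3  ≥
A = 1, B = 0 ↦ 1  ≥
A = 1, B = 1/3 ↦ 2/3  ≥
A = 1, B = 2/3 ↦ 2/3  ≥
A = 1, B = 1 ↦ 1  ≥
So 13 of the 16 assignments meet the threshold.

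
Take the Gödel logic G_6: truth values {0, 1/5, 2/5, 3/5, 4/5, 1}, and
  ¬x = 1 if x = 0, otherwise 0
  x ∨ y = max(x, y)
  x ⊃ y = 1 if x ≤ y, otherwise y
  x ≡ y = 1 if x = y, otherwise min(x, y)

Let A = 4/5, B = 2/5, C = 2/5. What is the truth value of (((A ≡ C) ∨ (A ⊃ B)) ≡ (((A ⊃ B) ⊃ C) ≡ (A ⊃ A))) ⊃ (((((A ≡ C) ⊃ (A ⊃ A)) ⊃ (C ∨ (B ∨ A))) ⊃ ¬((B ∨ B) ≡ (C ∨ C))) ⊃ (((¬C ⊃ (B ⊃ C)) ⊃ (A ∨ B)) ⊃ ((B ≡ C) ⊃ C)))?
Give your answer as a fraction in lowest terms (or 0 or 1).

A ≡ C = 4/5 ≡ 2/5 = 2/5
A ⊃ B = 4/5 ⊃ 2/5 = 2/5
(A ≡ C) ∨ (A ⊃ B) = 2/5 ∨ 2/5 = 2/5
A ⊃ B = 4/5 ⊃ 2/5 = 2/5
(A ⊃ B) ⊃ C = 2/5 ⊃ 2/5 = 1
A ⊃ A = 4/5 ⊃ 4/5 = 1
((A ⊃ B) ⊃ C) ≡ (A ⊃ A) = 1 ≡ 1 = 1
((A ≡ C) ∨ (A ⊃ B)) ≡ (((A ⊃ B) ⊃ C) ≡ (A ⊃ A)) = 2/5 ≡ 1 = 2/5
A ≡ C = 4/5 ≡ 2/5 = 2/5
A ⊃ A = 4/5 ⊃ 4/5 = 1
(A ≡ C) ⊃ (A ⊃ A) = 2/5 ⊃ 1 = 1
B ∨ A = 2/5 ∨ 4/5 = 4/5
C ∨ (B ∨ A) = 2/5 ∨ 4/5 = 4/5
((A ≡ C) ⊃ (A ⊃ A)) ⊃ (C ∨ (B ∨ A)) = 1 ⊃ 4/5 = 4/5
B ∨ B = 2/5 ∨ 2/5 = 2/5
C ∨ C = 2/5 ∨ 2/5 = 2/5
(B ∨ B) ≡ (C ∨ C) = 2/5 ≡ 2/5 = 1
¬((B ∨ B) ≡ (C ∨ C)) = ¬1 = 0
(((A ≡ C) ⊃ (A ⊃ A)) ⊃ (C ∨ (B ∨ A))) ⊃ ¬((B ∨ B) ≡ (C ∨ C)) = 4/5 ⊃ 0 = 0
¬C = ¬2/5 = 0
B ⊃ C = 2/5 ⊃ 2/5 = 1
¬C ⊃ (B ⊃ C) = 0 ⊃ 1 = 1
A ∨ B = 4/5 ∨ 2/5 = 4/5
(¬C ⊃ (B ⊃ C)) ⊃ (A ∨ B) = 1 ⊃ 4/5 = 4/5
B ≡ C = 2/5 ≡ 2/5 = 1
(B ≡ C) ⊃ C = 1 ⊃ 2/5 = 2/5
((¬C ⊃ (B ⊃ C)) ⊃ (A ∨ B)) ⊃ ((B ≡ C) ⊃ C) = 4/5 ⊃ 2/5 = 2/5
((((A ≡ C) ⊃ (A ⊃ A)) ⊃ (C ∨ (B ∨ A))) ⊃ ¬((B ∨ B) ≡ (C ∨ C))) ⊃ (((¬C ⊃ (B ⊃ C)) ⊃ (A ∨ B)) ⊃ ((B ≡ C) ⊃ C)) = 0 ⊃ 2/5 = 1
(((A ≡ C) ∨ (A ⊃ B)) ≡ (((A ⊃ B) ⊃ C) ≡ (A ⊃ A))) ⊃ (((((A ≡ C) ⊃ (A ⊃ A)) ⊃ (C ∨ (B ∨ A))) ⊃ ¬((B ∨ B) ≡ (C ∨ C))) ⊃ (((¬C ⊃ (B ⊃ C)) ⊃ (A ∨ B)) ⊃ ((B ≡ C) ⊃ C))) = 2/5 ⊃ 1 = 1

1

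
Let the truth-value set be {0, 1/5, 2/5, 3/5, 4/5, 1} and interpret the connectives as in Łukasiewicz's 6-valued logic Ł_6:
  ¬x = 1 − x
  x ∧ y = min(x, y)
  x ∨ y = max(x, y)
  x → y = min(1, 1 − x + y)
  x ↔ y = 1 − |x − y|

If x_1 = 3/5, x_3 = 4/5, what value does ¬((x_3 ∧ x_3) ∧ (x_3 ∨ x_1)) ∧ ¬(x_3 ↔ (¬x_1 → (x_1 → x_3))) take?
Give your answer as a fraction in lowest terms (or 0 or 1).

1/5

x_3 ∧ x_3 = 4/5 ∧ 4/5 = 4/5
x_3 ∨ x_1 = 4/5 ∨ 3/5 = 4/5
(x_3 ∧ x_3) ∧ (x_3 ∨ x_1) = 4/5 ∧ 4/5 = 4/5
¬((x_3 ∧ x_3) ∧ (x_3 ∨ x_1)) = ¬4/5 = 1/5
¬x_1 = ¬3/5 = 2/5
x_1 → x_3 = 3/5 → 4/5 = 1
¬x_1 → (x_1 → x_3) = 2/5 → 1 = 1
x_3 ↔ (¬x_1 → (x_1 → x_3)) = 4/5 ↔ 1 = 4/5
¬(x_3 ↔ (¬x_1 → (x_1 → x_3))) = ¬4/5 = 1/5
¬((x_3 ∧ x_3) ∧ (x_3 ∨ x_1)) ∧ ¬(x_3 ↔ (¬x_1 → (x_1 → x_3))) = 1/5 ∧ 1/5 = 1/5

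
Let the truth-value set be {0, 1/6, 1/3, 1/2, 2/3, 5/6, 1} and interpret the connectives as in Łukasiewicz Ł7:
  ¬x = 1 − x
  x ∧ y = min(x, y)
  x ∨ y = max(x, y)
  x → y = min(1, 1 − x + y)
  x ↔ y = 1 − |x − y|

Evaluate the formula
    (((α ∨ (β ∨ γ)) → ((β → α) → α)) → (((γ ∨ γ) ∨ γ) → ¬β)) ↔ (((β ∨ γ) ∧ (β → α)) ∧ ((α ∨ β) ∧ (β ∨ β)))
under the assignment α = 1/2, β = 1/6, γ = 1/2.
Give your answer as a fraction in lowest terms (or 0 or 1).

β ∨ γ = 1/6 ∨ 1/2 = 1/2
α ∨ (β ∨ γ) = 1/2 ∨ 1/2 = 1/2
β → α = 1/6 → 1/2 = 1
(β → α) → α = 1 → 1/2 = 1/2
(α ∨ (β ∨ γ)) → ((β → α) → α) = 1/2 → 1/2 = 1
γ ∨ γ = 1/2 ∨ 1/2 = 1/2
(γ ∨ γ) ∨ γ = 1/2 ∨ 1/2 = 1/2
¬β = ¬1/6 = 5/6
((γ ∨ γ) ∨ γ) → ¬β = 1/2 → 5/6 = 1
((α ∨ (β ∨ γ)) → ((β → α) → α)) → (((γ ∨ γ) ∨ γ) → ¬β) = 1 → 1 = 1
β ∨ γ = 1/6 ∨ 1/2 = 1/2
β → α = 1/6 → 1/2 = 1
(β ∨ γ) ∧ (β → α) = 1/2 ∧ 1 = 1/2
α ∨ β = 1/2 ∨ 1/6 = 1/2
β ∨ β = 1/6 ∨ 1/6 = 1/6
(α ∨ β) ∧ (β ∨ β) = 1/2 ∧ 1/6 = 1/6
((β ∨ γ) ∧ (β → α)) ∧ ((α ∨ β) ∧ (β ∨ β)) = 1/2 ∧ 1/6 = 1/6
(((α ∨ (β ∨ γ)) → ((β → α) → α)) → (((γ ∨ γ) ∨ γ) → ¬β)) ↔ (((β ∨ γ) ∧ (β → α)) ∧ ((α ∨ β) ∧ (β ∨ β))) = 1 ↔ 1/6 = 1/6

1/6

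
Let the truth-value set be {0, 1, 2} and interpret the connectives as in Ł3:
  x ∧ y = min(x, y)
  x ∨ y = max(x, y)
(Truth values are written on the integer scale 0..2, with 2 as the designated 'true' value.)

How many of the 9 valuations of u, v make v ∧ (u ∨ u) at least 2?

1

u = 0, v = 0 ↦ 0  <
u = 0, v = 1 ↦ 0  <
u = 0, v = 2 ↦ 0  <
u = 1, v = 0 ↦ 0  <
u = 1, v = 1 ↦ 1  <
u = 1, v = 2 ↦ 1  <
u = 2, v = 0 ↦ 0  <
u = 2, v = 1 ↦ 1  <
u = 2, v = 2 ↦ 2  ≥
So 1 of the 9 assignments meets the threshold.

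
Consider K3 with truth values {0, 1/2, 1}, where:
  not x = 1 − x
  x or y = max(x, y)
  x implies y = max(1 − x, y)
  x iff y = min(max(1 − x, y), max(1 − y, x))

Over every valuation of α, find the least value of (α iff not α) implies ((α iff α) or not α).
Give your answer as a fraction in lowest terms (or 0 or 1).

1/2

Take α = 1/2:
not α = not 1/2 = 1/2
α iff not α = 1/2 iff 1/2 = 1/2
α iff α = 1/2 iff 1/2 = 1/2
not α = not 1/2 = 1/2
(α iff α) or not α = 1/2 or 1/2 = 1/2
(α iff not α) implies ((α iff α) or not α) = 1/2 implies 1/2 = 1/2
No assignment yields a value below 1/2, so this is the minimum.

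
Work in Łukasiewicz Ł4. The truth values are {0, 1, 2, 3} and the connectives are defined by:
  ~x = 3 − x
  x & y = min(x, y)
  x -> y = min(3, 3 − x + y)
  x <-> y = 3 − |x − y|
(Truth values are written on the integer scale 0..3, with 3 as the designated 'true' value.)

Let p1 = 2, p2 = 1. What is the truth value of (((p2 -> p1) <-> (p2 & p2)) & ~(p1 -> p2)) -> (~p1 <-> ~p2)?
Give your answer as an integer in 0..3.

3

p2 -> p1 = 1 -> 2 = 3
p2 & p2 = 1 & 1 = 1
(p2 -> p1) <-> (p2 & p2) = 3 <-> 1 = 1
p1 -> p2 = 2 -> 1 = 2
~(p1 -> p2) = ~2 = 1
((p2 -> p1) <-> (p2 & p2)) & ~(p1 -> p2) = 1 & 1 = 1
~p1 = ~2 = 1
~p2 = ~1 = 2
~p1 <-> ~p2 = 1 <-> 2 = 2
(((p2 -> p1) <-> (p2 & p2)) & ~(p1 -> p2)) -> (~p1 <-> ~p2) = 1 -> 2 = 3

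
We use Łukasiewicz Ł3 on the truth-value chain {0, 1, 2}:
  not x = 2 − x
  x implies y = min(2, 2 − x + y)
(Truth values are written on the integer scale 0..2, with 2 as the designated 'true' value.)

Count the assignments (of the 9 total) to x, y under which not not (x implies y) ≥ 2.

x = 0, y = 0 ↦ 2  ≥
x = 0, y = 1 ↦ 2  ≥
x = 0, y = 2 ↦ 2  ≥
x = 1, y = 0 ↦ 1  <
x = 1, y = 1 ↦ 2  ≥
x = 1, y = 2 ↦ 2  ≥
x = 2, y = 0 ↦ 0  <
x = 2, y = 1 ↦ 1  <
x = 2, y = 2 ↦ 2  ≥
So 6 of the 9 assignments meet the threshold.

6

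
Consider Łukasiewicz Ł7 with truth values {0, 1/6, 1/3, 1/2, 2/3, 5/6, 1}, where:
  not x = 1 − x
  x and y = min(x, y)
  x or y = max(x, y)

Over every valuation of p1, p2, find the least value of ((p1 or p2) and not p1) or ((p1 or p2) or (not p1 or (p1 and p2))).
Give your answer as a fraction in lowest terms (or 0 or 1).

1/2

Take p1 = 1/2, p2 = 0:
p1 or p2 = 1/2 or 0 = 1/2
not p1 = not 1/2 = 1/2
(p1 or p2) and not p1 = 1/2 and 1/2 = 1/2
p1 or p2 = 1/2 or 0 = 1/2
not p1 = not 1/2 = 1/2
p1 and p2 = 1/2 and 0 = 0
not p1 or (p1 and p2) = 1/2 or 0 = 1/2
(p1 or p2) or (not p1 or (p1 and p2)) = 1/2 or 1/2 = 1/2
((p1 or p2) and not p1) or ((p1 or p2) or (not p1 or (p1 and p2))) = 1/2 or 1/2 = 1/2
No assignment yields a value below 1/2, so this is the minimum.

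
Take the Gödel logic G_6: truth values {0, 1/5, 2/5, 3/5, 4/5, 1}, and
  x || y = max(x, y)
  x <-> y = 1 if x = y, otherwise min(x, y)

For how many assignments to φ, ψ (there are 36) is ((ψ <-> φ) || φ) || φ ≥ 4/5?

value 1: 11 assignments (counts)
value 4/5: 5 assignments (counts)
value 3/5: 5 assignments
value 2/5: 5 assignments
value 1/5: 5 assignments
value 0: 5 assignments
So 16 of the 36 assignments meet the threshold.

16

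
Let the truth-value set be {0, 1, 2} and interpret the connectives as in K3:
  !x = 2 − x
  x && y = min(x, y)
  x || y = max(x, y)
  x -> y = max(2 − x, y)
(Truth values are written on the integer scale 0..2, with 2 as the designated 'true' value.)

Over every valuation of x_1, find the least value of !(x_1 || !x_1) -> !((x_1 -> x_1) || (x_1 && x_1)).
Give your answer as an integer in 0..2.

1

Take x_1 = 1:
!x_1 = !1 = 1
x_1 || !x_1 = 1 || 1 = 1
!(x_1 || !x_1) = !1 = 1
x_1 -> x_1 = 1 -> 1 = 1
x_1 && x_1 = 1 && 1 = 1
(x_1 -> x_1) || (x_1 && x_1) = 1 || 1 = 1
!((x_1 -> x_1) || (x_1 && x_1)) = !1 = 1
!(x_1 || !x_1) -> !((x_1 -> x_1) || (x_1 && x_1)) = 1 -> 1 = 1
No assignment yields a value below 1, so this is the minimum.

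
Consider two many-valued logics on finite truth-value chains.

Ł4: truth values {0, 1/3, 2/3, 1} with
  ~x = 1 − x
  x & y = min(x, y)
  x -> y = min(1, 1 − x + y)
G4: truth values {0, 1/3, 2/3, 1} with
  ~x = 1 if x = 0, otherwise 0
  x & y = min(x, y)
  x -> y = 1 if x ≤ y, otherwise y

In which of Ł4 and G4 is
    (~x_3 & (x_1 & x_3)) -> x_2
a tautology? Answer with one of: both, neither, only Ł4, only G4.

only G4

In Ł4: at x_1 = 1/3, x_2 = 0, x_3 = 1/3 the value is 2/3 — not a tautology.
In G4: every assignment gives 1 — tautology.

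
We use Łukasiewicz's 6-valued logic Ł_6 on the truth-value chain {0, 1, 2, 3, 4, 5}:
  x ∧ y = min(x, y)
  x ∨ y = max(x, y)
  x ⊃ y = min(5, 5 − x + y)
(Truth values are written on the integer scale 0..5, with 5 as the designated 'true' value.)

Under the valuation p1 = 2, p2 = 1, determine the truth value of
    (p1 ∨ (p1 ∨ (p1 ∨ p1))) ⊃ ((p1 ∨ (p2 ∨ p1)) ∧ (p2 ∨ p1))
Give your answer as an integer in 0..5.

5

p1 ∨ p1 = 2 ∨ 2 = 2
p1 ∨ (p1 ∨ p1) = 2 ∨ 2 = 2
p1 ∨ (p1 ∨ (p1 ∨ p1)) = 2 ∨ 2 = 2
p2 ∨ p1 = 1 ∨ 2 = 2
p1 ∨ (p2 ∨ p1) = 2 ∨ 2 = 2
p2 ∨ p1 = 1 ∨ 2 = 2
(p1 ∨ (p2 ∨ p1)) ∧ (p2 ∨ p1) = 2 ∧ 2 = 2
(p1 ∨ (p1 ∨ (p1 ∨ p1))) ⊃ ((p1 ∨ (p2 ∨ p1)) ∧ (p2 ∨ p1)) = 2 ⊃ 2 = 5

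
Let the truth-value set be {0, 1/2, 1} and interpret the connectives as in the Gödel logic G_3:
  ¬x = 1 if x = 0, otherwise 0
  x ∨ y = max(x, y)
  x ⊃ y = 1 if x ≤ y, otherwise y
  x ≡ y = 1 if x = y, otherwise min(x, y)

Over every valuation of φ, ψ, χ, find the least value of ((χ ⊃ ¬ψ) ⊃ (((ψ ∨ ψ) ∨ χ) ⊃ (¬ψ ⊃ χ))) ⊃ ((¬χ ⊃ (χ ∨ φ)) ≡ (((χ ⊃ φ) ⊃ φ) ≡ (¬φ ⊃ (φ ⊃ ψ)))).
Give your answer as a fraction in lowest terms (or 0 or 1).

Take φ = 1/2, ψ = 0, χ = 1/2:
¬ψ = ¬0 = 1
χ ⊃ ¬ψ = 1/2 ⊃ 1 = 1
ψ ∨ ψ = 0 ∨ 0 = 0
(ψ ∨ ψ) ∨ χ = 0 ∨ 1/2 = 1/2
¬ψ = ¬0 = 1
¬ψ ⊃ χ = 1 ⊃ 1/2 = 1/2
((ψ ∨ ψ) ∨ χ) ⊃ (¬ψ ⊃ χ) = 1/2 ⊃ 1/2 = 1
(χ ⊃ ¬ψ) ⊃ (((ψ ∨ ψ) ∨ χ) ⊃ (¬ψ ⊃ χ)) = 1 ⊃ 1 = 1
¬χ = ¬1/2 = 0
χ ∨ φ = 1/2 ∨ 1/2 = 1/2
¬χ ⊃ (χ ∨ φ) = 0 ⊃ 1/2 = 1
χ ⊃ φ = 1/2 ⊃ 1/2 = 1
(χ ⊃ φ) ⊃ φ = 1 ⊃ 1/2 = 1/2
¬φ = ¬1/2 = 0
φ ⊃ ψ = 1/2 ⊃ 0 = 0
¬φ ⊃ (φ ⊃ ψ) = 0 ⊃ 0 = 1
((χ ⊃ φ) ⊃ φ) ≡ (¬φ ⊃ (φ ⊃ ψ)) = 1/2 ≡ 1 = 1/2
(¬χ ⊃ (χ ∨ φ)) ≡ (((χ ⊃ φ) ⊃ φ) ≡ (¬φ ⊃ (φ ⊃ ψ))) = 1 ≡ 1/2 = 1/2
((χ ⊃ ¬ψ) ⊃ (((ψ ∨ ψ) ∨ χ) ⊃ (¬ψ ⊃ χ))) ⊃ ((¬χ ⊃ (χ ∨ φ)) ≡ (((χ ⊃ φ) ⊃ φ) ≡ (¬φ ⊃ (φ ⊃ ψ)))) = 1 ⊃ 1/2 = 1/2
No assignment yields a value below 1/2, so this is the minimum.

1/2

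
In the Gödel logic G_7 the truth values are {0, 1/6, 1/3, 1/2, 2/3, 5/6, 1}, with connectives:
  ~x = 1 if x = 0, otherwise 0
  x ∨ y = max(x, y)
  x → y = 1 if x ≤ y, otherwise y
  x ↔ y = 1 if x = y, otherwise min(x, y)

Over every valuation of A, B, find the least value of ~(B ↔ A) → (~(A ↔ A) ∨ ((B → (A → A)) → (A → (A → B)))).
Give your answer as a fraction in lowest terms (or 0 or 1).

Take A = 1/6, B = 0:
B ↔ A = 0 ↔ 1/6 = 0
~(B ↔ A) = ~0 = 1
A ↔ A = 1/6 ↔ 1/6 = 1
~(A ↔ A) = ~1 = 0
A → A = 1/6 → 1/6 = 1
B → (A → A) = 0 → 1 = 1
A → B = 1/6 → 0 = 0
A → (A → B) = 1/6 → 0 = 0
(B → (A → A)) → (A → (A → B)) = 1 → 0 = 0
~(A ↔ A) ∨ ((B → (A → A)) → (A → (A → B))) = 0 ∨ 0 = 0
~(B ↔ A) → (~(A ↔ A) ∨ ((B → (A → A)) → (A → (A → B)))) = 1 → 0 = 0
No assignment yields a value below 0, so this is the minimum.

0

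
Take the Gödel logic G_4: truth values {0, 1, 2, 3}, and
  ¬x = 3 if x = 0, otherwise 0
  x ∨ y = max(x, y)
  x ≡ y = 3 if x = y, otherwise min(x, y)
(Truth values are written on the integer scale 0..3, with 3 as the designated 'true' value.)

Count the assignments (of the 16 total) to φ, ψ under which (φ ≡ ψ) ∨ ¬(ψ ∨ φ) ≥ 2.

φ = 0, ψ = 0 ↦ 3  ≥
φ = 0, ψ = 1 ↦ 0  <
φ = 0, ψ = 2 ↦ 0  <
φ = 0, ψ = 3 ↦ 0  <
φ = 1, ψ = 0 ↦ 0  <
φ = 1, ψ = 1 ↦ 3  ≥
φ = 1, ψ = 2 ↦ 1  <
φ = 1, ψ = 3 ↦ 1  <
φ = 2, ψ = 0 ↦ 0  <
φ = 2, ψ = 1 ↦ 1  <
φ = 2, ψ = 2 ↦ 3  ≥
φ = 2, ψ = 3 ↦ 2  ≥
φ = 3, ψ = 0 ↦ 0  <
φ = 3, ψ = 1 ↦ 1  <
φ = 3, ψ = 2 ↦ 2  ≥
φ = 3, ψ = 3 ↦ 3  ≥
So 6 of the 16 assignments meet the threshold.

6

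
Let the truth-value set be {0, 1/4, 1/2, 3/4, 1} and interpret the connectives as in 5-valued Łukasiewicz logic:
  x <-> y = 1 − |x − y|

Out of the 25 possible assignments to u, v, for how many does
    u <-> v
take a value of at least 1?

5

value 1: 5 assignments (counts)
value 3/4: 8 assignments
value 1/2: 6 assignments
value 1/4: 4 assignments
value 0: 2 assignments
So 5 of the 25 assignments meet the threshold.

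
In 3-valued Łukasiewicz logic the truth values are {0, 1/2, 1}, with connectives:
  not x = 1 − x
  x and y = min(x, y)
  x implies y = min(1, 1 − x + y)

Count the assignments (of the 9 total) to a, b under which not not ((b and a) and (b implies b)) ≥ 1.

1

a = 0, b = 0 ↦ 0  <
a = 0, b = 1/2 ↦ 0  <
a = 0, b = 1 ↦ 0  <
a = 1/2, b = 0 ↦ 0  <
a = 1/2, b = 1/2 ↦ 1/2  <
a = 1/2, b = 1 ↦ 1/2  <
a = 1, b = 0 ↦ 0  <
a = 1, b = 1/2 ↦ 1/2  <
a = 1, b = 1 ↦ 1  ≥
So 1 of the 9 assignments meets the threshold.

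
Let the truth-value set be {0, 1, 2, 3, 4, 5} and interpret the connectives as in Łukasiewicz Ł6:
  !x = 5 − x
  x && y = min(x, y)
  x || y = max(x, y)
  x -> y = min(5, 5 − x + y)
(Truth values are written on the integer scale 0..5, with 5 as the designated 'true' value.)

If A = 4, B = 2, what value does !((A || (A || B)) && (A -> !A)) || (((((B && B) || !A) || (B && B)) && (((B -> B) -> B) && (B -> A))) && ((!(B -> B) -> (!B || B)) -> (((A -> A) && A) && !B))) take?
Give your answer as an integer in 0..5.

A || B = 4 || 2 = 4
A || (A || B) = 4 || 4 = 4
!A = !4 = 1
A -> !A = 4 -> 1 = 2
(A || (A || B)) && (A -> !A) = 4 && 2 = 2
!((A || (A || B)) && (A -> !A)) = !2 = 3
B && B = 2 && 2 = 2
!A = !4 = 1
(B && B) || !A = 2 || 1 = 2
B && B = 2 && 2 = 2
((B && B) || !A) || (B && B) = 2 || 2 = 2
B -> B = 2 -> 2 = 5
(B -> B) -> B = 5 -> 2 = 2
B -> A = 2 -> 4 = 5
((B -> B) -> B) && (B -> A) = 2 && 5 = 2
(((B && B) || !A) || (B && B)) && (((B -> B) -> B) && (B -> A)) = 2 && 2 = 2
B -> B = 2 -> 2 = 5
!(B -> B) = !5 = 0
!B = !2 = 3
!B || B = 3 || 2 = 3
!(B -> B) -> (!B || B) = 0 -> 3 = 5
A -> A = 4 -> 4 = 5
(A -> A) && A = 5 && 4 = 4
!B = !2 = 3
((A -> A) && A) && !B = 4 && 3 = 3
(!(B -> B) -> (!B || B)) -> (((A -> A) && A) && !B) = 5 -> 3 = 3
((((B && B) || !A) || (B && B)) && (((B -> B) -> B) && (B -> A))) && ((!(B -> B) -> (!B || B)) -> (((A -> A) && A) && !B)) = 2 && 3 = 2
!((A || (A || B)) && (A -> !A)) || (((((B && B) || !A) || (B && B)) && (((B -> B) -> B) && (B -> A))) && ((!(B -> B) -> (!B || B)) -> (((A -> A) && A) && !B))) = 3 || 2 = 3

3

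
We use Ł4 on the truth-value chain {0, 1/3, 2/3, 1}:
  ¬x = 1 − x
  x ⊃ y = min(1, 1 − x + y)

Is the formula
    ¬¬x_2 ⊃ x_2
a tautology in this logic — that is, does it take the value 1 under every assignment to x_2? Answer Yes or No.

x_2 = 0 ↦ 1
x_2 = 1/3 ↦ 1
x_2 = 2/3 ↦ 1
x_2 = 1 ↦ 1
Every assignment gives a value ≥ 1.

Yes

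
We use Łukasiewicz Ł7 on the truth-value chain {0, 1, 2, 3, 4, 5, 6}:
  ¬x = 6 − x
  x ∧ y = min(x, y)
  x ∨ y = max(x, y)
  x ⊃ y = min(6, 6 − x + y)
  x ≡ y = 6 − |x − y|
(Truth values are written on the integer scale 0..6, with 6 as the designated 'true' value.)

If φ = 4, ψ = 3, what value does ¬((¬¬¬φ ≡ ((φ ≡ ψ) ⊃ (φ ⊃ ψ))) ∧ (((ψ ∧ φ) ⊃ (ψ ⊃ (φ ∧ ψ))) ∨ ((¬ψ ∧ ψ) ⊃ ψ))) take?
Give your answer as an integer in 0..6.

4

¬φ = ¬4 = 2
¬¬φ = ¬2 = 4
¬¬¬φ = ¬4 = 2
φ ≡ ψ = 4 ≡ 3 = 5
φ ⊃ ψ = 4 ⊃ 3 = 5
(φ ≡ ψ) ⊃ (φ ⊃ ψ) = 5 ⊃ 5 = 6
¬¬¬φ ≡ ((φ ≡ ψ) ⊃ (φ ⊃ ψ)) = 2 ≡ 6 = 2
ψ ∧ φ = 3 ∧ 4 = 3
φ ∧ ψ = 4 ∧ 3 = 3
ψ ⊃ (φ ∧ ψ) = 3 ⊃ 3 = 6
(ψ ∧ φ) ⊃ (ψ ⊃ (φ ∧ ψ)) = 3 ⊃ 6 = 6
¬ψ = ¬3 = 3
¬ψ ∧ ψ = 3 ∧ 3 = 3
(¬ψ ∧ ψ) ⊃ ψ = 3 ⊃ 3 = 6
((ψ ∧ φ) ⊃ (ψ ⊃ (φ ∧ ψ))) ∨ ((¬ψ ∧ ψ) ⊃ ψ) = 6 ∨ 6 = 6
(¬¬¬φ ≡ ((φ ≡ ψ) ⊃ (φ ⊃ ψ))) ∧ (((ψ ∧ φ) ⊃ (ψ ⊃ (φ ∧ ψ))) ∨ ((¬ψ ∧ ψ) ⊃ ψ)) = 2 ∧ 6 = 2
¬((¬¬¬φ ≡ ((φ ≡ ψ) ⊃ (φ ⊃ ψ))) ∧ (((ψ ∧ φ) ⊃ (ψ ⊃ (φ ∧ ψ))) ∨ ((¬ψ ∧ ψ) ⊃ ψ))) = ¬2 = 4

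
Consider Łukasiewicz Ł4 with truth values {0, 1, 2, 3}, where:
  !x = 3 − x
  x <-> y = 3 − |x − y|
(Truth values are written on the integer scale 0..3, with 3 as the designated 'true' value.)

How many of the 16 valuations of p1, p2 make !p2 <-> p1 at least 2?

10

p1 = 0, p2 = 0 ↦ 0  <
p1 = 0, p2 = 1 ↦ 1  <
p1 = 0, p2 = 2 ↦ 2  ≥
p1 = 0, p2 = 3 ↦ 3  ≥
p1 = 1, p2 = 0 ↦ 1  <
p1 = 1, p2 = 1 ↦ 2  ≥
p1 = 1, p2 = 2 ↦ 3  ≥
p1 = 1, p2 = 3 ↦ 2  ≥
p1 = 2, p2 = 0 ↦ 2  ≥
p1 = 2, p2 = 1 ↦ 3  ≥
p1 = 2, p2 = 2 ↦ 2  ≥
p1 = 2, p2 = 3 ↦ 1  <
p1 = 3, p2 = 0 ↦ 3  ≥
p1 = 3, p2 = 1 ↦ 2  ≥
p1 = 3, p2 = 2 ↦ 1  <
p1 = 3, p2 = 3 ↦ 0  <
So 10 of the 16 assignments meet the threshold.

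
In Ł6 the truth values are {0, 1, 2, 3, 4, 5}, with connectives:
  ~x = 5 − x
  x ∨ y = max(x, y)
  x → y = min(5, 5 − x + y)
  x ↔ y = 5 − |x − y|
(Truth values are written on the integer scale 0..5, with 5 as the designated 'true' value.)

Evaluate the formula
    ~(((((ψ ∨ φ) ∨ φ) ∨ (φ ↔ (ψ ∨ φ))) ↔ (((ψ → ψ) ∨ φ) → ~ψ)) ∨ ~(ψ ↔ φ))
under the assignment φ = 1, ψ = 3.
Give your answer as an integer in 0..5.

ψ ∨ φ = 3 ∨ 1 = 3
(ψ ∨ φ) ∨ φ = 3 ∨ 1 = 3
ψ ∨ φ = 3 ∨ 1 = 3
φ ↔ (ψ ∨ φ) = 1 ↔ 3 = 3
((ψ ∨ φ) ∨ φ) ∨ (φ ↔ (ψ ∨ φ)) = 3 ∨ 3 = 3
ψ → ψ = 3 → 3 = 5
(ψ → ψ) ∨ φ = 5 ∨ 1 = 5
~ψ = ~3 = 2
((ψ → ψ) ∨ φ) → ~ψ = 5 → 2 = 2
(((ψ ∨ φ) ∨ φ) ∨ (φ ↔ (ψ ∨ φ))) ↔ (((ψ → ψ) ∨ φ) → ~ψ) = 3 ↔ 2 = 4
ψ ↔ φ = 3 ↔ 1 = 3
~(ψ ↔ φ) = ~3 = 2
((((ψ ∨ φ) ∨ φ) ∨ (φ ↔ (ψ ∨ φ))) ↔ (((ψ → ψ) ∨ φ) → ~ψ)) ∨ ~(ψ ↔ φ) = 4 ∨ 2 = 4
~(((((ψ ∨ φ) ∨ φ) ∨ (φ ↔ (ψ ∨ φ))) ↔ (((ψ → ψ) ∨ φ) → ~ψ)) ∨ ~(ψ ↔ φ)) = ~4 = 1

1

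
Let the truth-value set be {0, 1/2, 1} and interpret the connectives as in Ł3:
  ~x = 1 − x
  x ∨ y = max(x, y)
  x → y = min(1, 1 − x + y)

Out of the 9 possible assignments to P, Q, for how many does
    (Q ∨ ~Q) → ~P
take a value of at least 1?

4

P = 0, Q = 0 ↦ 1  ≥
P = 0, Q = 1/2 ↦ 1  ≥
P = 0, Q = 1 ↦ 1  ≥
P = 1/2, Q = 0 ↦ 1/2  <
P = 1/2, Q = 1/2 ↦ 1  ≥
P = 1/2, Q = 1 ↦ 1/2  <
P = 1, Q = 0 ↦ 0  <
P = 1, Q = 1/2 ↦ 1/2  <
P = 1, Q = 1 ↦ 0  <
So 4 of the 9 assignments meet the threshold.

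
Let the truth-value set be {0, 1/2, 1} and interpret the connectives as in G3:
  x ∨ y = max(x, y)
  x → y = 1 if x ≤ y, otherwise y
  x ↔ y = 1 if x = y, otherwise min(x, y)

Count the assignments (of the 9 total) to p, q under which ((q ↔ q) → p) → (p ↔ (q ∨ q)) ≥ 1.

p = 0, q = 0 ↦ 1  ≥
p = 0, q = 1/2 ↦ 1  ≥
p = 0, q = 1 ↦ 1  ≥
p = 1/2, q = 0 ↦ 0  <
p = 1/2, q = 1/2 ↦ 1  ≥
p = 1/2, q = 1 ↦ 1  ≥
p = 1, q = 0 ↦ 0  <
p = 1, q = 1/2 ↦ 1/2  <
p = 1, q = 1 ↦ 1  ≥
So 6 of the 9 assignments meet the threshold.

6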